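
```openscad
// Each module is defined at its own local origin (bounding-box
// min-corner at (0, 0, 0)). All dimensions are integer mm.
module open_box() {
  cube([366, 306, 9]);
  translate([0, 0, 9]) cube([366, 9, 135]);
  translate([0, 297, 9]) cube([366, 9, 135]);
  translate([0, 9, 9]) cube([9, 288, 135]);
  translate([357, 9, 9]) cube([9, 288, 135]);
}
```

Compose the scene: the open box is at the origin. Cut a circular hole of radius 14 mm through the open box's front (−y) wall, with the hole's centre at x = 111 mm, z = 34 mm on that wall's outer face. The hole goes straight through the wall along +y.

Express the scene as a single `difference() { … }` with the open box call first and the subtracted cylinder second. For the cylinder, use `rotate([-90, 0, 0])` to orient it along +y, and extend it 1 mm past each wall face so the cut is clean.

difference() {
  open_box();
  translate([111, -1, 34]) rotate([-90, 0, 0]) cylinder(h = 11, r = 14);
}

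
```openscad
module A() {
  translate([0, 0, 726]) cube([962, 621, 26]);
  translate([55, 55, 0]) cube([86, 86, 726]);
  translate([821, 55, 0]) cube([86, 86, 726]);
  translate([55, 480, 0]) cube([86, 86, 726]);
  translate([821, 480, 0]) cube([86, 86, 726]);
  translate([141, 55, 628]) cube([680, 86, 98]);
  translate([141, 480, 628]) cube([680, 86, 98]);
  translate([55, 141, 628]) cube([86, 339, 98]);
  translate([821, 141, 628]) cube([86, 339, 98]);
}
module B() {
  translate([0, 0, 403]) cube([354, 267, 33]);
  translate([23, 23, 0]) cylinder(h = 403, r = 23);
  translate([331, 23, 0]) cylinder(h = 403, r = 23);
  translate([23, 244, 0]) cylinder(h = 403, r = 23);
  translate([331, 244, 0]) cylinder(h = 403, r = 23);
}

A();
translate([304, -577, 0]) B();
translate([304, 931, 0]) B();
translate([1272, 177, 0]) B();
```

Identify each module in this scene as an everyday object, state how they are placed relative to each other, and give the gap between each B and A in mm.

Each stool's nearest face is 310 mm from the table's bounding box.

A is a table. B is a stool. Three stools sit around the table at the −y, +y, +x sides. The gap between each stool and the table is 310 mm.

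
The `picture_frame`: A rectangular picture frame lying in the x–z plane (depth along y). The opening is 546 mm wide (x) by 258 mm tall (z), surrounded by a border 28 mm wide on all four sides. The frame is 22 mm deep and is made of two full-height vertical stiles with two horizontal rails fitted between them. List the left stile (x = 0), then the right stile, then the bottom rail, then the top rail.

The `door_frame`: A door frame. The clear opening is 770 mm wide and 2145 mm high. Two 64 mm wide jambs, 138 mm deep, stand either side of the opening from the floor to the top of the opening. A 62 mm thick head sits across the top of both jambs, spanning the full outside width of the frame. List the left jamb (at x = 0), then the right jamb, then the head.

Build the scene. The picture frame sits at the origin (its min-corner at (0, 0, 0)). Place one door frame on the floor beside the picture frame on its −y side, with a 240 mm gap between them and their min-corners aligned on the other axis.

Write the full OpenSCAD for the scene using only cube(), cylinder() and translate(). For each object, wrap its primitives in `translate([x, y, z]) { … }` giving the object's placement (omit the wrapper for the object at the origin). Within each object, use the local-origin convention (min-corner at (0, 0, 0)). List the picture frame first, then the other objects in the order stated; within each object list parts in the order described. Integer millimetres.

cube([28, 22, 314]);
translate([574, 0, 0]) cube([28, 22, 314]);
translate([28, 0, 0]) cube([546, 22, 28]);
translate([28, 0, 286]) cube([546, 22, 28]);
translate([0, -378, 0]) {
  cube([64, 138, 2145]);
  translate([834, 0, 0]) cube([64, 138, 2145]);
  translate([0, 0, 2145]) cube([898, 138, 62]);
}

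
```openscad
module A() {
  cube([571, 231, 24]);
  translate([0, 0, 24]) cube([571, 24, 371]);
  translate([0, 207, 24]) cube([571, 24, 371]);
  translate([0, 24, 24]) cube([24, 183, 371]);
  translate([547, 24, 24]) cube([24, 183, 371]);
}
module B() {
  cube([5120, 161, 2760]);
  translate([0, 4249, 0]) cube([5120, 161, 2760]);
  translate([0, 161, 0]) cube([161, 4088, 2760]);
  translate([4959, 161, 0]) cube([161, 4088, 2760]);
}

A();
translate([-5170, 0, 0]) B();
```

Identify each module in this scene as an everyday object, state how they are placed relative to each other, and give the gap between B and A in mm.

A is an open box. B is a house frame. The house frame is on the floor beside the open box on its −x side. The gap between the house frame and the open box is 50 mm.

The house frame's nearest face is 50 mm from the open box's −x face.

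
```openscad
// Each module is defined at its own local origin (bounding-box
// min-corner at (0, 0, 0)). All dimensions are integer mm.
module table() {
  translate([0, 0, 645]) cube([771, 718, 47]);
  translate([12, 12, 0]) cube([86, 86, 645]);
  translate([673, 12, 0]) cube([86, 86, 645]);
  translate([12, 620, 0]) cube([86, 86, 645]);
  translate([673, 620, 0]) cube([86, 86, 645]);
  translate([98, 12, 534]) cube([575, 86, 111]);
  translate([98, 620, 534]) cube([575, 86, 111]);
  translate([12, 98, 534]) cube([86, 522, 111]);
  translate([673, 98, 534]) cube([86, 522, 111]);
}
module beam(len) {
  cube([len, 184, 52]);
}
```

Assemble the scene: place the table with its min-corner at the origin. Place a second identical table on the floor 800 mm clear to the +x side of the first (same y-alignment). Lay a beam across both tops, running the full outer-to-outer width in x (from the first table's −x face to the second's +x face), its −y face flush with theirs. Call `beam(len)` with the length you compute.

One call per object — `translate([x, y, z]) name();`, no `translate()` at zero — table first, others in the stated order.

table();
translate([1571, 0, 0]) table();
translate([0, 0, 692]) beam(2342);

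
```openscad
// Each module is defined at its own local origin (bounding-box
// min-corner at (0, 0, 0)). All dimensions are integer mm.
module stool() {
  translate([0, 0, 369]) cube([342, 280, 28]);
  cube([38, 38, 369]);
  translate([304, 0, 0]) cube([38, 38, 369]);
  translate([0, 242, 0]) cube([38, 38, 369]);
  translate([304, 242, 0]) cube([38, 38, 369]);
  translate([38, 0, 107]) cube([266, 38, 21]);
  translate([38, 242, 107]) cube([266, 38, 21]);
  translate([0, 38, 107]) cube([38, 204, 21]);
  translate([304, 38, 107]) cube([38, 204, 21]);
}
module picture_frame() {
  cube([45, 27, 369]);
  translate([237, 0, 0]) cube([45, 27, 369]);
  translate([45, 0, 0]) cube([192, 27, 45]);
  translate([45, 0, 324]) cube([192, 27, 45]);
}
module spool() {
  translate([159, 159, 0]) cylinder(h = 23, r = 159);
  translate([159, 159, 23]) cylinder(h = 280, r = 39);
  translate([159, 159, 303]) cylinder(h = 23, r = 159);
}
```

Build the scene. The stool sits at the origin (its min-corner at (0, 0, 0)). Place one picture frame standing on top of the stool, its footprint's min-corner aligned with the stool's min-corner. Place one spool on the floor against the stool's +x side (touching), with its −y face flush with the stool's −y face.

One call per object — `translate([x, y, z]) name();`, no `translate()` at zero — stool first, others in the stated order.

stool();
translate([0, 0, 397]) picture_frame();
translate([342, 0, 0]) spool();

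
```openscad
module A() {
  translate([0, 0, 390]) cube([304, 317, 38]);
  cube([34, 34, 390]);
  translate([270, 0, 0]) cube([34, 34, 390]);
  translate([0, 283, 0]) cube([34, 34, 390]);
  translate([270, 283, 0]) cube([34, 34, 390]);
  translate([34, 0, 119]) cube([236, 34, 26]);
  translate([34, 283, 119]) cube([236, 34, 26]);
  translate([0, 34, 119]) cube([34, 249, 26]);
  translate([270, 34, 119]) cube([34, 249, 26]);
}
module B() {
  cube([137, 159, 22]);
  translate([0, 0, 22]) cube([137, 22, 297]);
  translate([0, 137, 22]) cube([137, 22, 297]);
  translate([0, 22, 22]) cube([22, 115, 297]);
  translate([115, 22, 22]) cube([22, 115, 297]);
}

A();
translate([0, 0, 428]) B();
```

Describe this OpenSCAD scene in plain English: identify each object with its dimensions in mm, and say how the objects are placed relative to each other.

A is a simple wooden stool: a rectangular seat 304 mm (x) by 317 mm (y), 38 mm thick, top face at z = 428 mm, on four square legs, each 34×34 mm in cross-section. The legs rest on z = 0, each flush with a corner of the seat. Four stretchers, 34 mm wide and 26 mm tall, connect adjacent legs with their undersides at z = 119 mm, each running between the inner faces of the legs it joins and aligned with the legs' outer faces on the other axis.

B is an open storage box with external size 137×159×319 mm and wall thickness 22 mm (the base is also 22 mm thick). The base covers the whole footprint; the four walls stand on the base, with the y-facing walls full-width and the x-facing walls fitting between their inner faces.

The open box is on top of the stool.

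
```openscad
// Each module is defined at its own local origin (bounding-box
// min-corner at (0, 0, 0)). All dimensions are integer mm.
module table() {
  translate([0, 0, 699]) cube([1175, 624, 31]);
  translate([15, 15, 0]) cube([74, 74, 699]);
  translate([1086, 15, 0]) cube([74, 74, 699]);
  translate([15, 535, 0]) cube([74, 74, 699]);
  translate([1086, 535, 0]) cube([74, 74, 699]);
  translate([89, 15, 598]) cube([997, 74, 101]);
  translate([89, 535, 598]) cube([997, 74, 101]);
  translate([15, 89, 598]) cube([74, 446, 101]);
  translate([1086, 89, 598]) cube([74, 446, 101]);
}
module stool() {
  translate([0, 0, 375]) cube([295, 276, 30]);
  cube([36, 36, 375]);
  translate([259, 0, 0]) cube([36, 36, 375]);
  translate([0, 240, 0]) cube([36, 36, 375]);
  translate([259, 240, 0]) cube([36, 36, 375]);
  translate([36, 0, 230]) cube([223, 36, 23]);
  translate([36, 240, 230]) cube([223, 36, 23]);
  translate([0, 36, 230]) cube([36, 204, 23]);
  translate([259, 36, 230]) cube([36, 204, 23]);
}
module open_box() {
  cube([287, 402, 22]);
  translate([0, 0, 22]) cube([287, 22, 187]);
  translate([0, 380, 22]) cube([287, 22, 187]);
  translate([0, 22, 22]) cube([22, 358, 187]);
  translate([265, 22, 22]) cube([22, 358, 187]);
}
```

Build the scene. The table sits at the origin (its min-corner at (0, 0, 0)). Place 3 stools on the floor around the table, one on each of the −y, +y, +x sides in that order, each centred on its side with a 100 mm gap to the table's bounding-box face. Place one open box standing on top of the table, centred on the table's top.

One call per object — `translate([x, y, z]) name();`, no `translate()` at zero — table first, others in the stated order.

table();
translate([440, -376, 0]) stool();
translate([440, 724, 0]) stool();
translate([1275, 174, 0]) stool();
translate([444, 111, 730]) open_box();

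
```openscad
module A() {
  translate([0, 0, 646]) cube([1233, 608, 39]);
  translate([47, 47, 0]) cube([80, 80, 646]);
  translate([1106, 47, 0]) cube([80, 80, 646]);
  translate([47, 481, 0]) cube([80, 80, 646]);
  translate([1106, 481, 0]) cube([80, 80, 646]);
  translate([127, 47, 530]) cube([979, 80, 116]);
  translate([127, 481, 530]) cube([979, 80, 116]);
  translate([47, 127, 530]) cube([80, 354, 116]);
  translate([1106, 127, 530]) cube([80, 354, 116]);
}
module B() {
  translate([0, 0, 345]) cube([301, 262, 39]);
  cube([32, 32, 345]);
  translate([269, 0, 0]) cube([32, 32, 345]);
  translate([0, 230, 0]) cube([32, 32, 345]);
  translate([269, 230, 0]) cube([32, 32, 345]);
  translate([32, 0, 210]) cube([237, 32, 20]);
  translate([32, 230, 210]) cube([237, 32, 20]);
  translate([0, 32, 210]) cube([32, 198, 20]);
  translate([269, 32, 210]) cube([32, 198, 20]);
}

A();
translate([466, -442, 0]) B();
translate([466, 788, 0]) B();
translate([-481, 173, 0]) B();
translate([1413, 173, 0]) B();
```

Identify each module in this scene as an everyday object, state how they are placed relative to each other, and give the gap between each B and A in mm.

Each stool's nearest face is 180 mm from the table's bounding box.

A is a table. B is a stool. Four stools sit around the table at the −y, +y, −x, +x sides. The gap between each stool and the table is 180 mm.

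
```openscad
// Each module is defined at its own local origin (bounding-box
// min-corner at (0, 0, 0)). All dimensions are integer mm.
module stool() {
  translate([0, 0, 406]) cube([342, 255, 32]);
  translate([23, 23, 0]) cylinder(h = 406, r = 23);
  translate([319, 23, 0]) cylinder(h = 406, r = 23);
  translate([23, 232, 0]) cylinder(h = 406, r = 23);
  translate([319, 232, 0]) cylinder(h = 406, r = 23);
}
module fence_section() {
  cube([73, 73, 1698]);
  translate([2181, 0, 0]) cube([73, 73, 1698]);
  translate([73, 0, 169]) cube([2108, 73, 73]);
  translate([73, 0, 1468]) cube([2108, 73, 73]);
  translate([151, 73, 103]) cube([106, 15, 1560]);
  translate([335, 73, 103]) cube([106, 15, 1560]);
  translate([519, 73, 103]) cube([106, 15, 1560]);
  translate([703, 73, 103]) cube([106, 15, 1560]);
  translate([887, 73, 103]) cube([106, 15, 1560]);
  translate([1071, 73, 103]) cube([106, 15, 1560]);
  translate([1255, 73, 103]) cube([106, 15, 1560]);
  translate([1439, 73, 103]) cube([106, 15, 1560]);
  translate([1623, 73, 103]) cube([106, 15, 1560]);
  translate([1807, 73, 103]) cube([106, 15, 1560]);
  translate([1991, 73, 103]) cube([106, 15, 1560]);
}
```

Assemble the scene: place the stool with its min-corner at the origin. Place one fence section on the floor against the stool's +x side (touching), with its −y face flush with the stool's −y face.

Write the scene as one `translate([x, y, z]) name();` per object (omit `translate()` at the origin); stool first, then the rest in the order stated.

stool();
translate([342, 0, 0]) fence_section();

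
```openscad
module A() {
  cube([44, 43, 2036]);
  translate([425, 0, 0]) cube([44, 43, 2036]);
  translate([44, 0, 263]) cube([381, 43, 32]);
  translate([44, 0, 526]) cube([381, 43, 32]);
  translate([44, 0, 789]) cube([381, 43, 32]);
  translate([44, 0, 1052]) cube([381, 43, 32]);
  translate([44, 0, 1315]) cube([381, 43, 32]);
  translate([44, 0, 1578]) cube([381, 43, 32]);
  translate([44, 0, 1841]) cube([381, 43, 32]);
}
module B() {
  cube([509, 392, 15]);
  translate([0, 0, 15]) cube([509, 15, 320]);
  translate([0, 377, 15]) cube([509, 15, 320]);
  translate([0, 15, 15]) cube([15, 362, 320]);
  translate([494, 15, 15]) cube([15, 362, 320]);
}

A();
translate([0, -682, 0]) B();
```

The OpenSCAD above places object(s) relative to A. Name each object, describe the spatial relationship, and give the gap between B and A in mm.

A is a ladder. B is an open box. The open box is on the floor beside the ladder on its −y side. The gap between the open box and the ladder is 290 mm.

The open box's nearest face is 290 mm from the ladder's −y face.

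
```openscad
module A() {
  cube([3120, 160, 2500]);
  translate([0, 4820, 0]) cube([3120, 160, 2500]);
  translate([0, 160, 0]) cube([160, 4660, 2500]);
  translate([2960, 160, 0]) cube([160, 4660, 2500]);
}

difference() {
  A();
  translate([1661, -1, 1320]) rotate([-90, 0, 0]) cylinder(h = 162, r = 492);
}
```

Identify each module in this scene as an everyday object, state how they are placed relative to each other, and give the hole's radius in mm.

The subtracted cylinder has r = 492 mm.

A is a house frame. The house frame has a circular hole through its front wall. The hole's radius is 492 mm.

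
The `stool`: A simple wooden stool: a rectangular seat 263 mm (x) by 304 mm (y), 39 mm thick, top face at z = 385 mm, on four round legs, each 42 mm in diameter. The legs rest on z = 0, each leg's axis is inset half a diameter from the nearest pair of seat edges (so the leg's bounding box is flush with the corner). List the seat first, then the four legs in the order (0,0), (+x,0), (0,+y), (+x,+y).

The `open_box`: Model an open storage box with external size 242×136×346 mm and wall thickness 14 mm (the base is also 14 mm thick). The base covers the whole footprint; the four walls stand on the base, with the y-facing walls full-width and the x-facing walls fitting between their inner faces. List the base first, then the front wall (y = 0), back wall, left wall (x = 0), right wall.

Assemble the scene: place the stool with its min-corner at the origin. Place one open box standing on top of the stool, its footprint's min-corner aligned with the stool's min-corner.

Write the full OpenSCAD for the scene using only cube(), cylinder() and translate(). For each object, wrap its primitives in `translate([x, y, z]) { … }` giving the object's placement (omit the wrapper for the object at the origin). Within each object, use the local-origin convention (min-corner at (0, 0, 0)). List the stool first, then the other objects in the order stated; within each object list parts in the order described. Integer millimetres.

translate([0, 0, 346]) cube([263, 304, 39]);
translate([21, 21, 0]) cylinder(h = 346, r = 21);
translate([242, 21, 0]) cylinder(h = 346, r = 21);
translate([21, 283, 0]) cylinder(h = 346, r = 21);
translate([242, 283, 0]) cylinder(h = 346, r = 21);
translate([0, 0, 385]) {
  cube([242, 136, 14]);
  translate([0, 0, 14]) cube([242, 14, 332]);
  translate([0, 122, 14]) cube([242, 14, 332]);
  translate([0, 14, 14]) cube([14, 108, 332]);
  translate([228, 14, 14]) cube([14, 108, 332]);
}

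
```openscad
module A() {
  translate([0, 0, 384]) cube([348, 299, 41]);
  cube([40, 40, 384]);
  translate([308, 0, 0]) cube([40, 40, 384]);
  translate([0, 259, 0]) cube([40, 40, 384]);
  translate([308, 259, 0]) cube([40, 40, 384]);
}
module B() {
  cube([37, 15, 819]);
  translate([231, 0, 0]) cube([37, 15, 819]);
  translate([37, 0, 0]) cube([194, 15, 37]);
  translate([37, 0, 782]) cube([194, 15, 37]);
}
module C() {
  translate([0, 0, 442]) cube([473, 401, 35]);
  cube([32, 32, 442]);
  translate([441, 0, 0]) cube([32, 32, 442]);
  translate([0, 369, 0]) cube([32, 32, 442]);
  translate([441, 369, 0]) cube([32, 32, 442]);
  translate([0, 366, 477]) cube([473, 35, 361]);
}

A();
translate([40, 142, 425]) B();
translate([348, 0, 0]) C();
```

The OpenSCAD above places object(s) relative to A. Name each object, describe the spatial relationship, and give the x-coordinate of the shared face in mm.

A is a stool. B is a picture frame. C is a chair. The picture frame is on top of the stool, centred. The chair is against the stool's +x side, with their −y faces flush. The x-coordinate of the shared face is 348 mm.

The stool's +x face and the chair's −x face are both at x = 348 mm.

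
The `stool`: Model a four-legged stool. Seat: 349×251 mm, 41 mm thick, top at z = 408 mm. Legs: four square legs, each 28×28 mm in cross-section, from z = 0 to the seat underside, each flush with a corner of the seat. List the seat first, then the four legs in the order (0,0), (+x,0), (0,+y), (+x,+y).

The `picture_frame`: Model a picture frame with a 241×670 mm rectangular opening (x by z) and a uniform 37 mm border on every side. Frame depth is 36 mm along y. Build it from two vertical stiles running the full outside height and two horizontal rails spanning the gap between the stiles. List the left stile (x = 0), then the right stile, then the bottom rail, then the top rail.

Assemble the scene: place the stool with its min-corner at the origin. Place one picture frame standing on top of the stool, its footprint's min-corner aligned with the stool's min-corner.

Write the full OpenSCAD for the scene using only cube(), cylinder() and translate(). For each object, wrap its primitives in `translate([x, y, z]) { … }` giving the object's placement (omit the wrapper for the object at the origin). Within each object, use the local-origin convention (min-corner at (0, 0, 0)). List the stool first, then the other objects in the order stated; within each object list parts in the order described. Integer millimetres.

translate([0, 0, 367]) cube([349, 251, 41]);
cube([28, 28, 367]);
translate([321, 0, 0]) cube([28, 28, 367]);
translate([0, 223, 0]) cube([28, 28, 367]);
translate([321, 223, 0]) cube([28, 28, 367]);
translate([0, 0, 408]) {
  cube([37, 36, 744]);
  translate([278, 0, 0]) cube([37, 36, 744]);
  translate([37, 0, 0]) cube([241, 36, 37]);
  translate([37, 0, 707]) cube([241, 36, 37]);
}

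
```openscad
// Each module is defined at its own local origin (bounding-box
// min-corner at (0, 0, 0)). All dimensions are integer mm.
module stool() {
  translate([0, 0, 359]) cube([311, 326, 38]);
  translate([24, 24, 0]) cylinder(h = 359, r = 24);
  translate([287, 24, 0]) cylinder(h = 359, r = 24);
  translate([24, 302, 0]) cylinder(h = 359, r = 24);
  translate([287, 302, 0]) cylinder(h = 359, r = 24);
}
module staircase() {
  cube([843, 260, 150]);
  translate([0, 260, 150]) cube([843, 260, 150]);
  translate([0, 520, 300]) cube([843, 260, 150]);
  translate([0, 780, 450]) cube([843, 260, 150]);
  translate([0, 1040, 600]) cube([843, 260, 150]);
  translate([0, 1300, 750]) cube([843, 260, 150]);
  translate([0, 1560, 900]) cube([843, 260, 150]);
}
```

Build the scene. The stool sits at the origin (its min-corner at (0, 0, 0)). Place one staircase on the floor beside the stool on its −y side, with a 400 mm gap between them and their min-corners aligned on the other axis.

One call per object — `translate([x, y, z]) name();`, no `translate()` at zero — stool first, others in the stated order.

stool();
translate([0, -2220, 0]) staircase();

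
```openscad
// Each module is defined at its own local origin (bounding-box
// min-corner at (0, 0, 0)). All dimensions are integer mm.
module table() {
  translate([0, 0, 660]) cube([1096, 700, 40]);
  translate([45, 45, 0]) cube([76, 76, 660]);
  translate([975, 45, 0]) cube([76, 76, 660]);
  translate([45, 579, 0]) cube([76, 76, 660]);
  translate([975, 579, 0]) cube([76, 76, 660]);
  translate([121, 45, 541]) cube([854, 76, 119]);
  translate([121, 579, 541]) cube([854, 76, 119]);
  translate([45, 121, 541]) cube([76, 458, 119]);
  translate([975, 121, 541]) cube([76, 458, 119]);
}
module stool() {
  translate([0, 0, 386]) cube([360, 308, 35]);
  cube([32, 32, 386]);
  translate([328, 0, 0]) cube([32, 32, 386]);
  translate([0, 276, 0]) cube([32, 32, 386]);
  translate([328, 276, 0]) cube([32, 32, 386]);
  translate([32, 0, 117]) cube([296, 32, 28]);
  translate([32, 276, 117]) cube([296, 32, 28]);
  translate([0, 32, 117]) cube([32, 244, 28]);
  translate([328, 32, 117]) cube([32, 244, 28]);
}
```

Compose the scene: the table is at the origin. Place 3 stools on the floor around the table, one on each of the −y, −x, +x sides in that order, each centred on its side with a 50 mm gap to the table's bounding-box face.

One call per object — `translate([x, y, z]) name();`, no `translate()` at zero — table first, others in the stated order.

table();
translate([368, -358, 0]) stool();
translate([-410, 196, 0]) stool();
translate([1146, 196, 0]) stool();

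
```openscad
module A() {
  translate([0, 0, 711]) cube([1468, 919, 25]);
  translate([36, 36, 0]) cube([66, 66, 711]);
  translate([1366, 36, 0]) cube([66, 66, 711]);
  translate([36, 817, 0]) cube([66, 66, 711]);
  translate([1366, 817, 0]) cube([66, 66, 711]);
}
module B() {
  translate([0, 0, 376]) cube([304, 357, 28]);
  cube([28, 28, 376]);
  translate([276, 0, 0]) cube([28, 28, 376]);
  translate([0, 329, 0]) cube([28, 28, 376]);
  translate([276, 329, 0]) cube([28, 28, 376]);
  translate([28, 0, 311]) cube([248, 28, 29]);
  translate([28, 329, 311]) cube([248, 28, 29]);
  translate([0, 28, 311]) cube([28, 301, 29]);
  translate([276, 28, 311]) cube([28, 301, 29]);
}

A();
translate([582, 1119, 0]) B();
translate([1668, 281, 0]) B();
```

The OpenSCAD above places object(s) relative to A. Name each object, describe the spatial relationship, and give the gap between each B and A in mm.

Each stool's nearest face is 200 mm from the table's bounding box.

A is a table. B is a stool. Two stools sit around the table at the +y, +x sides. The gap between each stool and the table is 200 mm.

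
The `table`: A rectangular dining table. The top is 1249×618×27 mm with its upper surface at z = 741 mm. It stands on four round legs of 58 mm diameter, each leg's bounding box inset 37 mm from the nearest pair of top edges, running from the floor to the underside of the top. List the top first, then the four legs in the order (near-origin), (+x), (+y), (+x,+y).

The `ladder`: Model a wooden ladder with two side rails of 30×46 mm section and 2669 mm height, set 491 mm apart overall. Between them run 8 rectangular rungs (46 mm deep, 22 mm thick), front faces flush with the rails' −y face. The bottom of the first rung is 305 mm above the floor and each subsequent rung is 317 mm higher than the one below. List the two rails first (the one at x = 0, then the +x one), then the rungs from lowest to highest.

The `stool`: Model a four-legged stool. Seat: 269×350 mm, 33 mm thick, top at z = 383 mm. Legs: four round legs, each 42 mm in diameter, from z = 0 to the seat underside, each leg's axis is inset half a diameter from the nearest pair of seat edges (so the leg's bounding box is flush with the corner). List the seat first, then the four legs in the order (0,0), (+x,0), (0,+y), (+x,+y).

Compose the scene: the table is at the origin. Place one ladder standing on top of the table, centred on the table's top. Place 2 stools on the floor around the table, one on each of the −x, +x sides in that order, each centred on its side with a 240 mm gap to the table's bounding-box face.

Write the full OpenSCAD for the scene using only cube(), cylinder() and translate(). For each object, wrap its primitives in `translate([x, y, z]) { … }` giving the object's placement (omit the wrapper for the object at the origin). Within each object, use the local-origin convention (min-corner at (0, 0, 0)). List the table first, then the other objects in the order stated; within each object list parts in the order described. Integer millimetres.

translate([0, 0, 714]) cube([1249, 618, 27]);
translate([66, 66, 0]) cylinder(h = 714, r = 29);
translate([1183, 66, 0]) cylinder(h = 714, r = 29);
translate([66, 552, 0]) cylinder(h = 714, r = 29);
translate([1183, 552, 0]) cylinder(h = 714, r = 29);
translate([379, 286, 741]) {
  cube([30, 46, 2669]);
  translate([461, 0, 0]) cube([30, 46, 2669]);
  translate([30, 0, 305]) cube([431, 46, 22]);
  translate([30, 0, 622]) cube([431, 46, 22]);
  translate([30, 0, 939]) cube([431, 46, 22]);
  translate([30, 0, 1256]) cube([431, 46, 22]);
  translate([30, 0, 1573]) cube([431, 46, 22]);
  translate([30, 0, 1890]) cube([431, 46, 22]);
  translate([30, 0, 2207]) cube([431, 46, 22]);
  translate([30, 0, 2524]) cube([431, 46, 22]);
}
translate([-509, 134, 0]) {
  translate([0, 0, 350]) cube([269, 350, 33]);
  translate([21, 21, 0]) cylinder(h = 350, r = 21);
  translate([248, 21, 0]) cylinder(h = 350, r = 21);
  translate([21, 329, 0]) cylinder(h = 350, r = 21);
  translate([248, 329, 0]) cylinder(h = 350, r = 21);
}
translate([1489, 134, 0]) {
  translate([0, 0, 350]) cube([269, 350, 33]);
  translate([21, 21, 0]) cylinder(h = 350, r = 21);
  translate([248, 21, 0]) cylinder(h = 350, r = 21);
  translate([21, 329, 0]) cylinder(h = 350, r = 21);
  translate([248, 329, 0]) cylinder(h = 350, r = 21);
}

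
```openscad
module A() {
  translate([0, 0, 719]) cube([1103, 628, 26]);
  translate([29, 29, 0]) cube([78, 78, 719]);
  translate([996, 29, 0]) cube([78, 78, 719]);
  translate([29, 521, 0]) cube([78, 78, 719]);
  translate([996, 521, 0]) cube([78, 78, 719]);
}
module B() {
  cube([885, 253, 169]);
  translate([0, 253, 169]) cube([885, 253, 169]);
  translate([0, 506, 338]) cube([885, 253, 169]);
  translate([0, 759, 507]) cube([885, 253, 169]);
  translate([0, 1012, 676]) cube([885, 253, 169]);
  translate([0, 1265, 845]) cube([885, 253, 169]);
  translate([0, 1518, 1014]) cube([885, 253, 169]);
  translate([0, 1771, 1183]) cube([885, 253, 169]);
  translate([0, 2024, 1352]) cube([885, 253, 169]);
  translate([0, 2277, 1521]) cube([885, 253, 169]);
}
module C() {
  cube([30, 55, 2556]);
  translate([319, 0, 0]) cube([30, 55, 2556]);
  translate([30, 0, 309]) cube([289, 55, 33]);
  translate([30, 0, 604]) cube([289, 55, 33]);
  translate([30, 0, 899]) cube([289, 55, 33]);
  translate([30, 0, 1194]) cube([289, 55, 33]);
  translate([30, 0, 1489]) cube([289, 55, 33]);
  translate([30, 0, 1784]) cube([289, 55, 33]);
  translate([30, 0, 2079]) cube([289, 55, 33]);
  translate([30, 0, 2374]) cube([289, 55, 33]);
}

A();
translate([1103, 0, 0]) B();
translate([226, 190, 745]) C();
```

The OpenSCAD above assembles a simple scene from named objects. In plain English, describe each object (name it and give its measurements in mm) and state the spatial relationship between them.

A is a table with a 1103×628 mm rectangular top, 26 mm thick, top surface at z = 745 mm, supported by four 78×78 mm square legs, each inset 29 mm from the nearest pair of top edges, running from the floor.

B is a straight staircase of 10 solid steps. Each step is 885 mm wide (x), 253 mm deep (y, the going) and 169 mm tall (the rise). The first step rests on the floor; each subsequent step sits one going further in +y and one rise higher in +z, directly behind and above the previous step with no overlap.

C is a wooden ladder with two side rails of 30×55 mm section and 2556 mm height, set 349 mm apart overall. Between them run 8 rectangular rungs (55 mm deep, 33 mm thick), front faces flush with the rails' −y face. The bottom of the first rung is 309 mm above the floor and each subsequent rung is 295 mm higher than the one below.

The staircase is against the table's +x side, with their −y faces flush. The ladder is on top of the table.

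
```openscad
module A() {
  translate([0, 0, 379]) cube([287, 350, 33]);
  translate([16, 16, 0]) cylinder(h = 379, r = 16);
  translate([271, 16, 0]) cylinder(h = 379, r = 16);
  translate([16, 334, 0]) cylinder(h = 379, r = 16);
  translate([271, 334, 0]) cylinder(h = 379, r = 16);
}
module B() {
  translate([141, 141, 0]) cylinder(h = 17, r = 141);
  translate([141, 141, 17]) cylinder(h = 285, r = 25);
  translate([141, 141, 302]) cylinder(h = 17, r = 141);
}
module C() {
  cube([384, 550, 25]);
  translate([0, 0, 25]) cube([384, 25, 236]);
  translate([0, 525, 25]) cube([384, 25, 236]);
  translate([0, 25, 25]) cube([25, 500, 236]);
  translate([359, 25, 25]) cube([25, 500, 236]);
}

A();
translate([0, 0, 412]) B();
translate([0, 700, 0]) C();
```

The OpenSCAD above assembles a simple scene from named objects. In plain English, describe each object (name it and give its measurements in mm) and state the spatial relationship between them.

A is a four-legged stool. The seat is 287×350 mm, 33 mm thick, top at z = 412 mm. It stands on four round legs, each 32 mm in diameter, from z = 0 to the seat underside, each leg's axis is inset half a diameter from the nearest pair of seat edges (so the leg's bounding box is flush with the corner).

B is a spool: two coaxial disc flanges of radius 141 mm and thickness 17 mm, joined by a core cylinder of radius 25 mm and height 285 mm. The lower flange rests on z = 0 and the three cylinders share a vertical axis.

C is an open-topped rectangular box: outside dimensions 384×550×261 mm, with a uniform wall and base thickness of 25 mm. The base is a full 384×550 slab on the floor; four walls sit on top of the base. The front and back walls (the −y and +y sides) span the full width; the two side walls fit between them.

The spool is on top of the stool. The open box is on the floor beside the stool on its +y side.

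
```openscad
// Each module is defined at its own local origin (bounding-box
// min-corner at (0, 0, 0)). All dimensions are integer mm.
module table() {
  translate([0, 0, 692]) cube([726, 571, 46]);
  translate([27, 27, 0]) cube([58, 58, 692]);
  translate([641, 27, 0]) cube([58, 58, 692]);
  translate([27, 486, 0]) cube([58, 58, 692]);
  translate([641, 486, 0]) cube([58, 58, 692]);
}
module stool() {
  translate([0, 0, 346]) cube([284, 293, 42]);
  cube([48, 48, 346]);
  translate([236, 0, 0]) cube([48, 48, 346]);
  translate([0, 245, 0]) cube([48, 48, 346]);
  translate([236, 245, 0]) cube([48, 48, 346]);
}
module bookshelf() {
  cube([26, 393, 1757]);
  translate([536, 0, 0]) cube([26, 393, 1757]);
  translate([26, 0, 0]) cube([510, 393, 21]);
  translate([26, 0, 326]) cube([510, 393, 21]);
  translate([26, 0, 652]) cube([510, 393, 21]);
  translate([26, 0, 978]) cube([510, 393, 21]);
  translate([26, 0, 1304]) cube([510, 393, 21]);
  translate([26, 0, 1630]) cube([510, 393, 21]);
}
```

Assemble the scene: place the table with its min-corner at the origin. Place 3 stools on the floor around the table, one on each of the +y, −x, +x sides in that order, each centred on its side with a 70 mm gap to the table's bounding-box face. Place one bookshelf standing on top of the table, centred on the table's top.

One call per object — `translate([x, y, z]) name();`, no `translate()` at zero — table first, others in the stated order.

table();
translate([221, 641, 0]) stool();
translate([-354, 139, 0]) stool();
translate([796, 139, 0]) stool();
translate([82, 89, 738]) bookshelf();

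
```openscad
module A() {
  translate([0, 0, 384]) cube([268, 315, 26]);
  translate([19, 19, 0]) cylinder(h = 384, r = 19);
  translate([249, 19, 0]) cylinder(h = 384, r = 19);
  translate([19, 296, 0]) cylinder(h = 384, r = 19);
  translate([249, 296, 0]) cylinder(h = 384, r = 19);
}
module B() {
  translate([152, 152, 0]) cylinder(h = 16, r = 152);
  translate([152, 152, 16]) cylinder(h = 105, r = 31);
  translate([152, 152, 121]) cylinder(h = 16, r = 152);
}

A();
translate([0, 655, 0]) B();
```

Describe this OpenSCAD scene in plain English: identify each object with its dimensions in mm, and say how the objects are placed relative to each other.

A is a four-legged stool. The seat is 268×315 mm, 26 mm thick, top at z = 410 mm. It stands on four round legs, each 38 mm in diameter, from z = 0 to the seat underside, each leg's axis is inset half a diameter from the nearest pair of seat edges (so the leg's bounding box is flush with the corner).

B is a spool: two coaxial disc flanges of radius 152 mm and thickness 16 mm, joined by a core cylinder of radius 31 mm and height 105 mm. The lower flange rests on z = 0 and the three cylinders share a vertical axis.

The spool is on the floor beside the stool on its +y side.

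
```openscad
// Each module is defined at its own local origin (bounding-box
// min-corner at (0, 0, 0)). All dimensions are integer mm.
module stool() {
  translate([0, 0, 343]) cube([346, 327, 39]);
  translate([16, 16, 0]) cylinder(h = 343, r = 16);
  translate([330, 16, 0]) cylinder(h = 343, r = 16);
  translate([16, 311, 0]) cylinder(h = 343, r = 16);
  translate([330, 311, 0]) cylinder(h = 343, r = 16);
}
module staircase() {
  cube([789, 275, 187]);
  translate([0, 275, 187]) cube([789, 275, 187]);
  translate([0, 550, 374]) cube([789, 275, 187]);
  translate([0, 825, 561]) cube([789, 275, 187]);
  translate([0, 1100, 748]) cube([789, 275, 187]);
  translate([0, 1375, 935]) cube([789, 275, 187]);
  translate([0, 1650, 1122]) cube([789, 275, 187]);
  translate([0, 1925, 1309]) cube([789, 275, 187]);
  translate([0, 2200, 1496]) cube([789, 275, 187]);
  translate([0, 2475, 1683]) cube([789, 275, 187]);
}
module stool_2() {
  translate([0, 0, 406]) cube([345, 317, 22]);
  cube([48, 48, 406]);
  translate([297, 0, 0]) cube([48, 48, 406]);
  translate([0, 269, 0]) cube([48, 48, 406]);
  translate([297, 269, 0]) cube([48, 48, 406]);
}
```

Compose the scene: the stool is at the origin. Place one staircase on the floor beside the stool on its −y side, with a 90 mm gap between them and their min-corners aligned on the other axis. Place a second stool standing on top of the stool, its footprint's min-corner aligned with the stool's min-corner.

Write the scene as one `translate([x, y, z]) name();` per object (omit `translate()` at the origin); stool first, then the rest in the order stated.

stool();
translate([0, -2840, 0]) staircase();
translate([0, 0, 382]) stool_2();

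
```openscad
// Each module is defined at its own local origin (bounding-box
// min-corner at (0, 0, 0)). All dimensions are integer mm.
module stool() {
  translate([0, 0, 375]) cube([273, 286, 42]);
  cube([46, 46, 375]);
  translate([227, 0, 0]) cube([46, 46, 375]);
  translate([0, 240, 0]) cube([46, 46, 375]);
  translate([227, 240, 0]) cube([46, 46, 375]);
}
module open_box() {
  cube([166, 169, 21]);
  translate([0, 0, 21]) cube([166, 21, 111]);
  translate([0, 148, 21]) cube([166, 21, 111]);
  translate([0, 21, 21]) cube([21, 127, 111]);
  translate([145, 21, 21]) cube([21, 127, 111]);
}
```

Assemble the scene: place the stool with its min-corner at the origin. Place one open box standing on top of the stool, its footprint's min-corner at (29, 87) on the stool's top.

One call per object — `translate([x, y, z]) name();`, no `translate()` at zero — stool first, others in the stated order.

stool();
translate([29, 87, 417]) open_box();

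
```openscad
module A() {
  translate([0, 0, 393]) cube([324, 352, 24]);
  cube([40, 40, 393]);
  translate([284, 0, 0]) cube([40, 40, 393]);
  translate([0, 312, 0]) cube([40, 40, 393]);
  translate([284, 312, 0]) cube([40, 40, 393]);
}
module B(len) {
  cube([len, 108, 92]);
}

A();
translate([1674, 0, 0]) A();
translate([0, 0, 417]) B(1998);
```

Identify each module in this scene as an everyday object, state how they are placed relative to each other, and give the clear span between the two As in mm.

Second stool starts at x = 1674; first ends at x = 324; clear span = 1674 − 324 = 1350 mm.

A is a stool. B is a beam. A beam spans the tops of two stools. The clear span between the two stools is 1350 mm.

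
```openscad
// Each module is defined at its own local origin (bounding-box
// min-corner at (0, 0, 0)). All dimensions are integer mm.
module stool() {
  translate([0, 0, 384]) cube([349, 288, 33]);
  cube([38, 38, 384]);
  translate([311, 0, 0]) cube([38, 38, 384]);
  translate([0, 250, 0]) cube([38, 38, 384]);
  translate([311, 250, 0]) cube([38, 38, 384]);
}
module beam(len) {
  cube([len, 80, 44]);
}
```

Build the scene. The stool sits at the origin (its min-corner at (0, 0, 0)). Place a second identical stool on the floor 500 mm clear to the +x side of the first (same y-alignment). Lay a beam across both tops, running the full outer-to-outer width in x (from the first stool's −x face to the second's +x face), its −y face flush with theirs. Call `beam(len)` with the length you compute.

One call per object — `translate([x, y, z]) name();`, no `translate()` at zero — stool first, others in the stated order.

stool();
translate([849, 0, 0]) stool();
translate([0, 0, 417]) beam(1198);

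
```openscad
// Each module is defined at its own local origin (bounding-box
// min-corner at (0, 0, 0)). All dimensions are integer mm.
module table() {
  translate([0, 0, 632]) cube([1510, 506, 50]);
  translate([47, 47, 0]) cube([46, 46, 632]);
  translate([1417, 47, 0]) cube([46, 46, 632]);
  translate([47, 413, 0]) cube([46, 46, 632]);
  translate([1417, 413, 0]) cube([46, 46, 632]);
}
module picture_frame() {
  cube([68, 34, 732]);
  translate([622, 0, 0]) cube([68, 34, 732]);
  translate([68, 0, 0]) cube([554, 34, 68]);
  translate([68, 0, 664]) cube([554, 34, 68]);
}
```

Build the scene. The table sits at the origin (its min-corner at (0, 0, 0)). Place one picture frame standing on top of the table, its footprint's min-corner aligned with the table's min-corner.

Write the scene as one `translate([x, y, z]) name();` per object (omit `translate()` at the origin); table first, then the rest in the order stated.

table();
translate([0, 0, 682]) picture_frame();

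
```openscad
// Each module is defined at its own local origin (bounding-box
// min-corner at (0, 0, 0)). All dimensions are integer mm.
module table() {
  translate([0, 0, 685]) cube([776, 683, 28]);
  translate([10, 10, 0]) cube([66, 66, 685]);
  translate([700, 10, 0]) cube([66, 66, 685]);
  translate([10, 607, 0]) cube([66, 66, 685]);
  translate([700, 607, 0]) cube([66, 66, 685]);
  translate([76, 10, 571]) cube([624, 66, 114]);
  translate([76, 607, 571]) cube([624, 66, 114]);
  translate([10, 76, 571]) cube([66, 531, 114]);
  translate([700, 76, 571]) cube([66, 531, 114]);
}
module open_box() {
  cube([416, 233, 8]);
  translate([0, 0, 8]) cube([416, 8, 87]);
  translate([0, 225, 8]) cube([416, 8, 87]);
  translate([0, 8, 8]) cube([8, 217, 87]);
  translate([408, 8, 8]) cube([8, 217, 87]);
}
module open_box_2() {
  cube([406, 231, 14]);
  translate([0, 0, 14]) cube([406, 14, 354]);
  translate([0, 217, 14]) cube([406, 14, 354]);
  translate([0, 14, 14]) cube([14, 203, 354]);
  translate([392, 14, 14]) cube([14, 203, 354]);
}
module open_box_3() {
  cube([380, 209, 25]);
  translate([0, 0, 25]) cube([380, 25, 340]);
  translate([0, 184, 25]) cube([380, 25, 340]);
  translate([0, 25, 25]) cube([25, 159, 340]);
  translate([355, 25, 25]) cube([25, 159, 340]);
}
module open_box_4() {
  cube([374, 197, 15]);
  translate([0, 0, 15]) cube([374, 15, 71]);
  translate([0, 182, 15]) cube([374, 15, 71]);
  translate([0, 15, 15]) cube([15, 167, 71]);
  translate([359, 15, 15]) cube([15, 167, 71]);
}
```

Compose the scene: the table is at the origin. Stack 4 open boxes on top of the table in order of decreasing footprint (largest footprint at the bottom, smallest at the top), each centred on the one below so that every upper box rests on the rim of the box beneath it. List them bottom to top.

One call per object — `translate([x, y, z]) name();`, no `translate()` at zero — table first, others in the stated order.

table();
translate([180, 225, 713]) open_box();
translate([185, 226, 808]) open_box_2();
translate([198, 237, 1176]) open_box_3();
translate([201, 243, 1541]) open_box_4();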